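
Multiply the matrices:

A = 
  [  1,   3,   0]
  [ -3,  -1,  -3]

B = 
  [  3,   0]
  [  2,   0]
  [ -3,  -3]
AB = 
  [  9,   0]
  [ -2,   9]

A is 2×3 and B is 3×2, so AB is 2×2. Each entry is (row of A)·(column of B):
AB[1,1] = (1)(3) + (3)(2) + (0)(-3) = 9
AB[1,2] = (1)(0) + (3)(0) + (0)(-3) = 0
AB[2,1] = (-3)(3) + (-1)(2) + (-3)(-3) = -2
AB[2,2] = (-3)(0) + (-1)(0) + (-3)(-3) = 9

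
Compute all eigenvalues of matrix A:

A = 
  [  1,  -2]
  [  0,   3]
λ = 3, 1

tr(A) = 4, det(A) = 3
Characteristic polynomial: λ² - tr(A)λ + det(A) = λ² - 4λ + 3
λ² - 4λ + 3 = (λ - 1)(λ - 3)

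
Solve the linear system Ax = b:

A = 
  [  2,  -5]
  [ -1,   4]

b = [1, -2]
x = [-2, -1]

Row reduce the augmented matrix [A|b]:
R2 → R2 + (1/2)·R1
REF = 
  [   2,   -5,    1]
  [   0,  3/2, -3/2]

Back-substitution:
x₂ = (-3/2) / (3/2) = -1
x₁ = (1 - (-5)(-1)) / 2 = -2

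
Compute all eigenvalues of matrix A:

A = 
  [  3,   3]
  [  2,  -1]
λ = 1 + √10, 1 - √10  (≈ 4.162, -2.162)

tr(A) = 2, det(A) = -9
Characteristic polynomial: λ² - tr(A)λ + det(A) = λ² - 2λ - 9
λ² - 2λ - 9 = 0  ⇒  λ = (2 ± √((-2)² - 4·(-9)))/2 = (2 ± √(40))/2
  = 1 + √10,  1 - √10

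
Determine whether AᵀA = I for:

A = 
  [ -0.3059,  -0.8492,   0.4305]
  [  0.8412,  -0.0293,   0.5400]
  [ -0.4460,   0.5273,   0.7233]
Yes

AᵀA = 
  [  1.0001,  -0.0001,   0]
  [ -0.0001,   1,   0]
  [  0,   0,   1.0001]
≈ I (equal to I up to the 4-dp rounding of the entries)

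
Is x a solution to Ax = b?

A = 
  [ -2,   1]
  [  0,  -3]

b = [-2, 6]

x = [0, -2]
Yes

Ax = [-2, 6] = b ✓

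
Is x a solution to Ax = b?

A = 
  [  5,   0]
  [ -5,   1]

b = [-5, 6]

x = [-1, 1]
Yes

Ax = [-5, 6] = b ✓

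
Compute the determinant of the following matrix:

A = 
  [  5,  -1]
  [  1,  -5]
-24

For a 2×2 matrix, det = ad - bc = (5)(-5) - (-1)(1) = -24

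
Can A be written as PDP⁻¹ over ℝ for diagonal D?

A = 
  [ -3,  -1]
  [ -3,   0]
Yes

tr(A) = -3, det(A) = -3
Characteristic polynomial: λ² - tr(A)λ + det(A) = λ² + 3λ - 3
λ² + 3λ - 3 = 0  ⇒  λ = (-3 ± √((3)² - 4·(-3)))/2 = (-3 ± √(21))/2
  = (-3 + √21)/2,  (-3 - √21)/2
Eigenvalues: (-3 + √21)/2, (-3 - √21)/2  (≈ 0.7913, -3.791)
The two irrational eigenvalues are distinct (simple), so each has alg. mult. = geom. mult. = 1.
Sum of geometric multiplicities equals n, so A has n independent eigenvectors.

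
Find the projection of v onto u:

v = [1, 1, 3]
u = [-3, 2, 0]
proj_u(v) = [3/13, -2/13, 0]

v·u = (1)(-3) + (1)(2) + (3)(0) = -1
u·u = (-3)² + (2)² + (0)² = 13
proj_u(v) = (v·u / u·u) × u = (-1/13) × u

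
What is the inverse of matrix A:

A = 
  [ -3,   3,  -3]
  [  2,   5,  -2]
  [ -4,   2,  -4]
det(A) = (-3)·((5)(-4) - (-2)(2)) - (3)·((2)(-4) - (-2)(-4)) + (-3)·((2)(2) - (5)(-4))
  = (-3)(-16) - (3)(-16) + (-3)(24)
  = 24
det(A) = 24 ≠ 0, so A is invertible.

Cofactors Cᵢⱼ = (-1)ⁱ⁺ʲ·Mᵢⱼ:
C = 
  [-16,  16,  24]
  [  6,   0,  -6]
  [  9, -12, -21]

adj(A) = Cᵀ:
adj(A) = 
  [-16,   6,   9]
  [ 16,   0, -12]
  [ 24,  -6, -21]

A⁻¹ = (1/24) · adj(A):
A⁻¹ = 
  [-2/3,  1/4,  3/8]
  [ 2/3,    0, -1/2]
  [   1, -1/4, -7/8]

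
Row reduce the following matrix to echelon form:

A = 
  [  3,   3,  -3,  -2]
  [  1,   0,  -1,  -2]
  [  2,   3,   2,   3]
Row operations:
R2 → R2 - (1/3)·R1
R3 → R3 - (2/3)·R1
R3 → R3 + (1)·R2

Resulting echelon form:
REF = 
  [   3,    3,   -3,   -2]
  [   0,   -1,    0, -4/3]
  [   0,    0,    4,    3]

Rank = 3 (number of non-zero pivot rows).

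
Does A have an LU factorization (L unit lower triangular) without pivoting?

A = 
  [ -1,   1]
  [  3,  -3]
Yes.
A[1,1] = -1 ≠ 0, so Gaussian elimination proceeds without a row swap: multiplier ℓ₂₁ = (3)/(-1) = -3, and U[2,2] = -3 - (-3)(1) = 0.
L = 
  [  1,   0]
  [ -3,   1]
U = 
  [ -1,   1]
  [  0,   0]
Check row 2 of LU: [(-3)(-1), (-3)(1) + 0] = [3, -3] = row 2 of A ✓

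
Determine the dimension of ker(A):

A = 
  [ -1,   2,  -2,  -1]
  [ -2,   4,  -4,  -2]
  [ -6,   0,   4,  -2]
nullity(A) = 2

Row reduce:
R2 → R2 - (2)·R1
R3 → R3 - (6)·R1
Swap R2 ↔ R3
REF = 
  [ -1,   2,  -2,  -1]
  [  0, -12,  16,   4]
  [  0,   0,   0,   0]
Pivot columns: 1, 2 → 2 pivots.
rank(A) = 2, so nullity(A) = 4 - 2 = 2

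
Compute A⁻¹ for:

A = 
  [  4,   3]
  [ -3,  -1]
det(A) = (4)(-1) - (3)(-3) = 5
For a 2×2 matrix, A⁻¹ = (1/det(A)) · [[d, -b], [-c, a]]
    = (1/5) · [[-1, -3], [3, 4]]

A⁻¹ = 
  [-1/5, -3/5]
  [ 3/5,  4/5]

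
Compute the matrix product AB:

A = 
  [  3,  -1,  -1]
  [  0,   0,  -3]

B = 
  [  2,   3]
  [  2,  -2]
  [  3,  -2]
A is 2×3 and B is 3×2, so AB is 2×2. Each entry is (row of A)·(column of B):
AB[1,1] = (3)(2) + (-1)(2) + (-1)(3) = 1
AB[1,2] = (3)(3) + (-1)(-2) + (-1)(-2) = 13
AB[2,1] = (0)(2) + (0)(2) + (-3)(3) = -9
AB[2,2] = (0)(3) + (0)(-2) + (-3)(-2) = 6

AB = 
  [  1,  13]
  [ -9,   6]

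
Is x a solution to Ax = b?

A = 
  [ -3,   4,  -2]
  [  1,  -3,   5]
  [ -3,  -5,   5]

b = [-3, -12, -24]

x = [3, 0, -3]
Yes

Ax = [-3, -12, -24] = b ✓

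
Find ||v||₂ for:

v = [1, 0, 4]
4.123

||v||₂ = √((1)² + (0)² + (4)²) = √17 = 4.123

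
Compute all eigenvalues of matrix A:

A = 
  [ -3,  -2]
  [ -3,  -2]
λ = 0, -5

tr(A) = -5, det(A) = 0
Characteristic polynomial: λ² - tr(A)λ + det(A) = λ² + 5λ
λ² + 5λ = λ(λ + 5)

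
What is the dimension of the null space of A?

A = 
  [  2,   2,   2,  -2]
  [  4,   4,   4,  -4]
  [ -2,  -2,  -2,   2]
nullity(A) = 3

Row reduce:
R2 → R2 - (2)·R1
R3 → R3 + (1)·R1
REF = 
  [  2,   2,   2,  -2]
  [  0,   0,   0,   0]
  [  0,   0,   0,   0]
Pivot columns: 1 → 1 pivot.
rank(A) = 1, so nullity(A) = 4 - 1 = 3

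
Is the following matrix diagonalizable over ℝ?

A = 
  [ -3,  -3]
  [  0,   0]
Yes

tr(A) = -3, det(A) = 0
Characteristic polynomial: λ² - tr(A)λ + det(A) = λ² + 3λ
λ² + 3λ = λ(λ + 3)
Eigenvalues: 0, -3
λ=-3: alg. mult. = 1, geom. mult. = 2 - rank(A - (-3)I) = 2 - 1 = 1
λ=0: alg. mult. = 1, geom. mult. = 2 - rank(A - (0)I) = 2 - 1 = 1
Sum of geometric multiplicities equals n, so A has n independent eigenvectors.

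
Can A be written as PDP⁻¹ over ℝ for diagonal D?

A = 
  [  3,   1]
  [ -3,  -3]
Yes

tr(A) = 0, det(A) = -6
Characteristic polynomial: λ² - tr(A)λ + det(A) = λ² - 6
λ² - 6 = 0  ⇒  λ = (0 ± √((0)² - 4·(-6)))/2 = (0 ± √(24))/2
  = √6,  -√6
Eigenvalues: √6, -√6  (≈ 2.449, -2.449)
The two irrational eigenvalues are distinct (simple), so each has alg. mult. = geom. mult. = 1.
Sum of geometric multiplicities equals n, so A has n independent eigenvectors.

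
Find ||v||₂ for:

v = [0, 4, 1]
4.123

||v||₂ = √((0)² + (4)² + (1)²) = √17 = 4.123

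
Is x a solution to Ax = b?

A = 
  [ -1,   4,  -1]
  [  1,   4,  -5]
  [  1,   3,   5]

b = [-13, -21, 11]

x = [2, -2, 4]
No

Ax = [-14, -26, 16] ≠ b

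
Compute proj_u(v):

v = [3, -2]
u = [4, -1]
proj_u(v) = [56/17, -14/17]

v·u = (3)(4) + (-2)(-1) = 14
u·u = (4)² + (-1)² = 17
proj_u(v) = (v·u / u·u) × u = (14/17) × u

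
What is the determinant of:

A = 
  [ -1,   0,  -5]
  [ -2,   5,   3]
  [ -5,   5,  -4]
-40

Cofactor expansion along row 1:
det(A) = (-1)·((5)(-4) - (3)(5)) - (0)·((-2)(-4) - (3)(-5)) + (-5)·((-2)(5) - (5)(-5))
  = (-1)(-35) - (0)(23) + (-5)(15)
  = -40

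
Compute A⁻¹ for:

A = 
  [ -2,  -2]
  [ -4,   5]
det(A) = (-2)(5) - (-2)(-4) = -18
For a 2×2 matrix, A⁻¹ = (1/det(A)) · [[d, -b], [-c, a]]
    = (-1/18) · [[5, 2], [4, -2]]

A⁻¹ = 
  [-5/18,  -1/9]
  [ -2/9,   1/9]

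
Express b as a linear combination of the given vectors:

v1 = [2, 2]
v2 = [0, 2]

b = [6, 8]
c1 = 3, c2 = 1

b = 3·v1 + 1·v2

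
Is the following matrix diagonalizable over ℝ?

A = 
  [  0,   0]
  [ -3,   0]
No

tr(A) = 0, det(A) = 0
Characteristic polynomial: λ² - tr(A)λ + det(A) = λ²
λ² = λ²
Eigenvalues: 0, 0
λ=0: alg. mult. = 2, geom. mult. = 2 - rank(A - (0)I) = 2 - 1 = 1
Sum of geometric multiplicities = 1 < n = 2, so there aren't enough independent eigenvectors.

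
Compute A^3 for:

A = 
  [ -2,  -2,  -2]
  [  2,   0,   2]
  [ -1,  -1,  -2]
A² = A·A:
A²[1,1] = (-2)(-2) + (-2)(2) + (-2)(-1) = 2
A²[1,2] = (-2)(-2) + (-2)(0) + (-2)(-1) = 6
A²[1,3] = (-2)(-2) + (-2)(2) + (-2)(-2) = 4
A²[2,1] = (2)(-2) + (0)(2) + (2)(-1) = -6
A²[2,2] = (2)(-2) + (0)(0) + (2)(-1) = -6
A²[2,3] = (2)(-2) + (0)(2) + (2)(-2) = -8
A²[3,1] = (-1)(-2) + (-1)(2) + (-2)(-1) = 2
A²[3,2] = (-1)(-2) + (-1)(0) + (-2)(-1) = 4
A²[3,3] = (-1)(-2) + (-1)(2) + (-2)(-2) = 4
A² = 
  [  2,   6,   4]
  [ -6,  -6,  -8]
  [  2,   4,   4]

A^3 = A^2·A:
A^3[1,1] = (2)(-2) + (6)(2) + (4)(-1) = 4
A^3[1,2] = (2)(-2) + (6)(0) + (4)(-1) = -8
A^3[1,3] = (2)(-2) + (6)(2) + (4)(-2) = 0
A^3[2,1] = (-6)(-2) + (-6)(2) + (-8)(-1) = 8
A^3[2,2] = (-6)(-2) + (-6)(0) + (-8)(-1) = 20
A^3[2,3] = (-6)(-2) + (-6)(2) + (-8)(-2) = 16
A^3[3,1] = (2)(-2) + (4)(2) + (4)(-1) = 0
A^3[3,2] = (2)(-2) + (4)(0) + (4)(-1) = -8
A^3[3,3] = (2)(-2) + (4)(2) + (4)(-2) = -4
A^3 = 
  [  4,  -8,   0]
  [  8,  20,  16]
  [  0,  -8,  -4]

Therefore
A^3 = 
  [  4,  -8,   0]
  [  8,  20,  16]
  [  0,  -8,  -4]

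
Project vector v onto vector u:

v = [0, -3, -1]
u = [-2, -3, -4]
v·u = (0)(-2) + (-3)(-3) + (-1)(-4) = 13
u·u = (-2)² + (-3)² + (-4)² = 29
proj_u(v) = (v·u / u·u) × u = (13/29) × u

proj_u(v) = [-26/29, -39/29, -52/29]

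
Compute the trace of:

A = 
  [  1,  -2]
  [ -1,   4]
5

tr(A) = 1 + 4 = 5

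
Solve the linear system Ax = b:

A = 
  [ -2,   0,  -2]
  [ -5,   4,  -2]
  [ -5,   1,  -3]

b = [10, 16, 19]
x = [-2, 0, -3]

Row reduce the augmented matrix [A|b]:
R2 → R2 - (5/2)·R1
R3 → R3 - (5/2)·R1
R3 → R3 - (1/4)·R2
REF = 
  [   -2,     0,    -2,    10]
  [    0,     4,     3,    -9]
  [    0,     0,   5/4, -15/4]

Back-substitution:
x₃ = (-15/4) / (5/4) = -3
x₂ = (-9 - (3)(-3)) / 4 = 0
x₁ = (10 - (0)(0) - (-2)(-3)) / (-2) = -2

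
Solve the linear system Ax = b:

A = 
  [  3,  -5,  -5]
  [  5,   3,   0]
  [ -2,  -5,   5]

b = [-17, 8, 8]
x = [1, 1, 3]

Row reduce the augmented matrix [A|b]:
R2 → R2 - (5/3)·R1
R3 → R3 + (2/3)·R1
R3 → R3 + (25/34)·R2
REF = 
  [     3,     -5,     -5,    -17]
  [     0,   34/3,   25/3,  109/3]
  [     0,      0, 265/34, 795/34]

Back-substitution:
x₃ = (795/34) / (265/34) = 3
x₂ = (109/3 - (25/3)(3)) / (34/3) = 1
x₁ = (-17 - (-5)(1) - (-5)(3)) / 3 = 1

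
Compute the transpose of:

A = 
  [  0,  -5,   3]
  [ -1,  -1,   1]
Aᵀ = 
  [  0,  -1]
  [ -5,  -1]
  [  3,   1]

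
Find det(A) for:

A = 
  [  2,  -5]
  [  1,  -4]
For a 2×2 matrix, det = ad - bc = (2)(-4) - (-5)(1) = -3

det(A) = -3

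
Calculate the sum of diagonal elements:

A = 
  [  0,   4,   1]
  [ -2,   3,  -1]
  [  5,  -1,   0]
3

tr(A) = 0 + 3 + 0 = 3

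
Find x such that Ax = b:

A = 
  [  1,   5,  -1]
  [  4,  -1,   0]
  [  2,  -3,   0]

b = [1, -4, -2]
x = [-1, 0, -2]

Row reduce the augmented matrix [A|b]:
R2 → R2 - (4)·R1
R3 → R3 - (2)·R1
R3 → R3 - (13/21)·R2
REF = 
  [     1,      5,     -1,      1]
  [     0,    -21,      4,     -8]
  [     0,      0, -10/21,  20/21]

Back-substitution:
x₃ = (20/21) / (-10/21) = -2
x₂ = (-8 - (4)(-2)) / (-21) = 0
x₁ = (1 - (5)(0) - (-1)(-2)) / 1 = -1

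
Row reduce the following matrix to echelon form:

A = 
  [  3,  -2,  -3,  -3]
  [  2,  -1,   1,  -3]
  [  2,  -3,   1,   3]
Row operations:
R2 → R2 - (2/3)·R1
R3 → R3 - (2/3)·R1
R3 → R3 + (5)·R2

Resulting echelon form:
REF = 
  [  3,  -2,  -3,  -3]
  [  0, 1/3,   3,  -1]
  [  0,   0,  18,   0]

Rank = 3 (number of non-zero pivot rows).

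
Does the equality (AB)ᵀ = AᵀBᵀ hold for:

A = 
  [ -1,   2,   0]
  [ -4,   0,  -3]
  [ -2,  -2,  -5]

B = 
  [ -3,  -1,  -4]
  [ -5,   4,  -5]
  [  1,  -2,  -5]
No

(AB)ᵀ = 
  [ -7,   9,  11]
  [  9,  10,   4]
  [ -6,  31,  43]

AᵀBᵀ = 
  [ 15,  -1,  17]
  [  2,   0,  12]
  [ 23,  13,  31]

The two matrices differ, so (AB)ᵀ ≠ AᵀBᵀ in general. The correct identity is (AB)ᵀ = BᵀAᵀ.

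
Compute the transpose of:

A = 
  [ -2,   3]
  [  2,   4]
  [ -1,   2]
Aᵀ = 
  [ -2,   2,  -1]
  [  3,   4,   2]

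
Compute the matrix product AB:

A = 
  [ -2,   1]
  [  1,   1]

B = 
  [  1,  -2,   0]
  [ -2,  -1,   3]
A is 2×2 and B is 2×3, so AB is 2×3. Each entry is (row of A)·(column of B):
AB[1,1] = (-2)(1) + (1)(-2) = -4
AB[1,2] = (-2)(-2) + (1)(-1) = 3
AB[1,3] = (-2)(0) + (1)(3) = 3
AB[2,1] = (1)(1) + (1)(-2) = -1
AB[2,2] = (1)(-2) + (1)(-1) = -3
AB[2,3] = (1)(0) + (1)(3) = 3

AB = 
  [ -4,   3,   3]
  [ -1,  -3,   3]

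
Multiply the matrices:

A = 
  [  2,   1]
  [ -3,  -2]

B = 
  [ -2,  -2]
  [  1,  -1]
A is 2×2 and B is 2×2, so AB is 2×2. Each entry is (row of A)·(column of B):
AB[1,1] = (2)(-2) + (1)(1) = -3
AB[1,2] = (2)(-2) + (1)(-1) = -5
AB[2,1] = (-3)(-2) + (-2)(1) = 4
AB[2,2] = (-3)(-2) + (-2)(-1) = 8

AB = 
  [ -3,  -5]
  [  4,   8]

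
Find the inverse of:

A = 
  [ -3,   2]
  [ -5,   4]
det(A) = (-3)(4) - (2)(-5) = -2
For a 2×2 matrix, A⁻¹ = (1/det(A)) · [[d, -b], [-c, a]]
    = (-1/2) · [[4, -2], [5, -3]]

A⁻¹ = 
  [  -2,    1]
  [-5/2,  3/2]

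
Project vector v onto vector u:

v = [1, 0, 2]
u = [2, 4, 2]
proj_u(v) = [1/2, 1, 1/2]

v·u = (1)(2) + (0)(4) + (2)(2) = 6
u·u = (2)² + (4)² + (2)² = 24
proj_u(v) = (v·u / u·u) × u = (6/24) × u = (1/4) × u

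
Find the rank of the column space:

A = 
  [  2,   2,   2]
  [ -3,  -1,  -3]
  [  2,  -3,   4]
Row reduce:
R2 → R2 + (3/2)·R1
R3 → R3 - (1)·R1
R3 → R3 + (5/2)·R2
REF = 
  [  2,   2,   2]
  [  0,   2,   0]
  [  0,   0,   2]
Pivot columns: 1, 2, 3 → 3 pivots.
dim(Col(A)) = number of pivot columns = 3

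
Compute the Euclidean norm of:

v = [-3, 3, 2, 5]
6.856

||v||₂ = √((-3)² + (3)² + (2)² + (5)²) = √47 = 6.856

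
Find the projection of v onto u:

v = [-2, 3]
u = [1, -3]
proj_u(v) = [-11/10, 33/10]

v·u = (-2)(1) + (3)(-3) = -11
u·u = (1)² + (-3)² = 10
proj_u(v) = (v·u / u·u) × u = (-11/10) × u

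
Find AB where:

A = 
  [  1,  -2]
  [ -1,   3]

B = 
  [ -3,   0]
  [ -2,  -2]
AB = 
  [  1,   4]
  [ -3,  -6]

A is 2×2 and B is 2×2, so AB is 2×2. Each entry is (row of A)·(column of B):
AB[1,1] = (1)(-3) + (-2)(-2) = 1
AB[1,2] = (1)(0) + (-2)(-2) = 4
AB[2,1] = (-1)(-3) + (3)(-2) = -3
AB[2,2] = (-1)(0) + (3)(-2) = -6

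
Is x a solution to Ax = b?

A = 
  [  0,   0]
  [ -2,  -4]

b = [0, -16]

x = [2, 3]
Yes

Ax = [0, -16] = b ✓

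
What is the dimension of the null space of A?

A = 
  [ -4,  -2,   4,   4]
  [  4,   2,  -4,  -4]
nullity(A) = 3

Row reduce:
R2 → R2 + (1)·R1
REF = 
  [ -4,  -2,   4,   4]
  [  0,   0,   0,   0]
Pivot columns: 1 → 1 pivot.
rank(A) = 1, so nullity(A) = 4 - 1 = 3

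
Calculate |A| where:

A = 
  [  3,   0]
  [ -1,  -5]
-15

For a 2×2 matrix, det = ad - bc = (3)(-5) - (0)(-1) = -15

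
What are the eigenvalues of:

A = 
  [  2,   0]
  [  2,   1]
λ = 2, 1

tr(A) = 3, det(A) = 2
Characteristic polynomial: λ² - tr(A)λ + det(A) = λ² - 3λ + 2
λ² - 3λ + 2 = (λ - 1)(λ - 2)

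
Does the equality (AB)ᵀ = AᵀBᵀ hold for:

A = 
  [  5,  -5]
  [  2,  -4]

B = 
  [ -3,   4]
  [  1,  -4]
No

(AB)ᵀ = 
  [-20, -10]
  [ 40,  24]

AᵀBᵀ = 
  [ -7,  -3]
  [ -1,  11]

The two matrices differ, so (AB)ᵀ ≠ AᵀBᵀ in general. The correct identity is (AB)ᵀ = BᵀAᵀ.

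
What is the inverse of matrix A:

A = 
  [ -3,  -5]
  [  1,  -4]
det(A) = (-3)(-4) - (-5)(1) = 17
For a 2×2 matrix, A⁻¹ = (1/det(A)) · [[d, -b], [-c, a]]
    = (1/17) · [[-4, 5], [-1, -3]]

A⁻¹ = 
  [-4/17,  5/17]
  [-1/17, -3/17]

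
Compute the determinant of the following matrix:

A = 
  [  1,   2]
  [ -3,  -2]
4

For a 2×2 matrix, det = ad - bc = (1)(-2) - (2)(-3) = 4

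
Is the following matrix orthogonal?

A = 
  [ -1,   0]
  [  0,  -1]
Yes

AᵀA = 
  [  1,   0]
  [  0,   1]
= I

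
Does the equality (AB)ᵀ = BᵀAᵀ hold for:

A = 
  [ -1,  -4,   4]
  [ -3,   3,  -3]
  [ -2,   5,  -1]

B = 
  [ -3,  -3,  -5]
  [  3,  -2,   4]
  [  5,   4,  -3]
Yes

(AB)ᵀ = 
  [ 11,   3,  16]
  [ 27,  -9,  -8]
  [-23,  36,  33]

BᵀAᵀ = 
  [ 11,   3,  16]
  [ 27,  -9,  -8]
  [-23,  36,  33]

Both sides are equal — this is the standard identity (AB)ᵀ = BᵀAᵀ, which holds for all A, B.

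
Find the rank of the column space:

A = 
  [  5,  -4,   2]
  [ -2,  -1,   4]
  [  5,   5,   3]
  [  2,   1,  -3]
dim(Col(A)) = 3

Row reduce:
R2 → R2 + (2/5)·R1
R3 → R3 - (1)·R1
R4 → R4 - (2/5)·R1
R3 → R3 + (45/13)·R2
R4 → R4 + (1)·R2
R4 → R4 - (13/229)·R3
REF = 
  [     5,     -4,      2]
  [     0,  -13/5,   24/5]
  [     0,      0, 229/13]
  [     0,      0,      0]
Pivot columns: 1, 2, 3 → 3 pivots.
dim(Col(A)) = number of pivot columns = 3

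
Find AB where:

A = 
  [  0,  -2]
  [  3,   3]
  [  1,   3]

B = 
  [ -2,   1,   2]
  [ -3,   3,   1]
AB = 
  [  6,  -6,  -2]
  [-15,  12,   9]
  [-11,  10,   5]

A is 3×2 and B is 2×3, so AB is 3×3. Each entry is (row of A)·(column of B):
AB[1,1] = (0)(-2) + (-2)(-3) = 6
AB[1,2] = (0)(1) + (-2)(3) = -6
AB[1,3] = (0)(2) + (-2)(1) = -2
AB[2,1] = (3)(-2) + (3)(-3) = -15
AB[2,2] = (3)(1) + (3)(3) = 12
AB[2,3] = (3)(2) + (3)(1) = 9
AB[3,1] = (1)(-2) + (3)(-3) = -11
AB[3,2] = (1)(1) + (3)(3) = 10
AB[3,3] = (1)(2) + (3)(1) = 5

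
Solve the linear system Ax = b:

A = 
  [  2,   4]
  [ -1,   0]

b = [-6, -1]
Row reduce the augmented matrix [A|b]:
R2 → R2 + (1/2)·R1
REF = 
  [  2,   4,  -6]
  [  0,   2,  -4]

Back-substitution:
x₂ = (-4) / 2 = -2
x₁ = (-6 - (4)(-2)) / 2 = 1

x = [1, -2]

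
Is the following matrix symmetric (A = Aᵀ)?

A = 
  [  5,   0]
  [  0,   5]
Yes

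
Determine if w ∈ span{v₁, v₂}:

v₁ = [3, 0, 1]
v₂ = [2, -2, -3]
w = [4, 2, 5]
Yes

Form the augmented matrix and row-reduce:
[v₁|v₂|w] = 
  [  3,   2,   4]
  [  0,  -2,   2]
  [  1,  -3,   5]
R3 → R3 - (1/3)·R1
R3 → R3 - (11/6)·R2
REF = 
  [  3,   2,   4]
  [  0,  -2,   2]
  [  0,   0,   0]

No row of the form [0 0 | nonzero], so the system is consistent. Back-substitution gives c₁ = 2, c₂ = -1: w = (2)·v₁ + (-1)·v₂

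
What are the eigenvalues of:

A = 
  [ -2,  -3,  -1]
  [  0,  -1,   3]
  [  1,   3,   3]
λ = -1, (1 + √57)/2, (1 - √57)/2  (≈ -1, 4.275, -3.275)

Characteristic polynomial: det(λI - A) = λ³ - 15λ - 14
Testing integer divisors of the constant term: p(-1) = 0, so (λ + 1) is a factor:
p(λ) = (λ + 1)(λ² - λ - 14)
λ² - λ - 14 = 0  ⇒  λ = (1 ± √((-1)² - 4·(-14)))/2 = (1 ± √(57))/2
  = (1 + √57)/2,  (1 - √57)/2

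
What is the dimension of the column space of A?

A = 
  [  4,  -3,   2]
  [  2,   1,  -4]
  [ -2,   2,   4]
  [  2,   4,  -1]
Row reduce:
R2 → R2 - (1/2)·R1
R3 → R3 + (1/2)·R1
R4 → R4 - (1/2)·R1
R3 → R3 - (1/5)·R2
R4 → R4 - (11/5)·R2
R4 → R4 - (3/2)·R3
REF = 
  [  4,  -3,   2]
  [  0, 5/2,  -5]
  [  0,   0,   6]
  [  0,   0,   0]
Pivot columns: 1, 2, 3 → 3 pivots.
dim(Col(A)) = number of pivot columns = 3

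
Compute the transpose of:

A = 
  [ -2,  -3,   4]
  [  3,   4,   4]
Aᵀ = 
  [ -2,   3]
  [ -3,   4]
  [  4,   4]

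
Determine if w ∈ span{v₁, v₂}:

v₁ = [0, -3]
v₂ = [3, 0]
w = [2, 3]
Yes

Form the augmented matrix and row-reduce:
[v₁|v₂|w] = 
  [  0,   3,   2]
  [ -3,   0,   3]
Swap R1 ↔ R2
REF = 
  [ -3,   0,   3]
  [  0,   3,   2]

No row of the form [0 0 | nonzero], so the system is consistent. Back-substitution gives c₁ = -1, c₂ = 2/3: w = (-1)·v₁ + (2/3)·v₂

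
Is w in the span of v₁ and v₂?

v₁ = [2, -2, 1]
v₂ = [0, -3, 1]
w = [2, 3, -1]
No

Form the augmented matrix and row-reduce:
[v₁|v₂|w] = 
  [  2,   0,   2]
  [ -2,  -3,   3]
  [  1,   1,  -1]
R2 → R2 + (1)·R1
R3 → R3 - (1/2)·R1
R3 → R3 + (1/3)·R2
REF = 
  [   2,    0,    2]
  [   0,   -3,    5]
  [   0,    0, -1/3]

Row 3 reads [0 0 | -1/3], i.e. 0 = -1/3, so the system is inconsistent and w ∉ span{v₁, v₂}.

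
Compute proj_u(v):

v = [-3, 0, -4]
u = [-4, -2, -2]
v·u = (-3)(-4) + (0)(-2) + (-4)(-2) = 20
u·u = (-4)² + (-2)² + (-2)² = 24
proj_u(v) = (v·u / u·u) × u = (20/24) × u = (5/6) × u

proj_u(v) = [-10/3, -5/3, -5/3]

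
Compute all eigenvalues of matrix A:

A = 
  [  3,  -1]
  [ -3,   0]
λ = (3 + √21)/2, (3 - √21)/2  (≈ 3.791, -0.7913)

tr(A) = 3, det(A) = -3
Characteristic polynomial: λ² - tr(A)λ + det(A) = λ² - 3λ - 3
λ² - 3λ - 3 = 0  ⇒  λ = (3 ± √((-3)² - 4·(-3)))/2 = (3 ± √(21))/2
  = (3 + √21)/2,  (3 - √21)/2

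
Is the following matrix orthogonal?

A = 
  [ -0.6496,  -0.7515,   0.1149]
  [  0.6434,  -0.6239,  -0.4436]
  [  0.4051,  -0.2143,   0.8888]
Yes

AᵀA = 
  [  1,  -0.0001,   0]
  [ -0.0001,   0.9999,  -0.0001]
  [  0,  -0.0001,   0.9999]
≈ I (equal to I up to the 4-dp rounding of the entries)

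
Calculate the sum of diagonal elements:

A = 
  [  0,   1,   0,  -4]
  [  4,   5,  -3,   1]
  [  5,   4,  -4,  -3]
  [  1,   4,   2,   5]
6

tr(A) = 0 + 5 + -4 + 5 = 6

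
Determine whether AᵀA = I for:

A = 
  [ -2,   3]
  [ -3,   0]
No

AᵀA = 
  [ 13,  -6]
  [ -6,   9]
≠ I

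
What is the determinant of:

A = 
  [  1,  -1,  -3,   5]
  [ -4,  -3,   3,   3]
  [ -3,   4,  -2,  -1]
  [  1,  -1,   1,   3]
Cofactor expansion along row 1: det(A) = a₁₁M₁₁ - a₁₂M₁₂ + a₁₃M₁₃ - a₁₄M₁₄

M₁₁ = det[[-3, 3, 3]; [4, -2, -1]; [-1, 1, 3]]
  = (-3)·((-2)(3) - (-1)(1)) - (3)·((4)(3) - (-1)(-1)) + (3)·((4)(1) - (-2)(-1))
  = (-3)(-5) - (3)(11) + (3)(2)
  = -12
M₁₂ = det[[-4, 3, 3]; [-3, -2, -1]; [1, 1, 3]]
  = (-4)·((-2)(3) - (-1)(1)) - (3)·((-3)(3) - (-1)(1)) + (3)·((-3)(1) - (-2)(1))
  = (-4)(-5) - (3)(-8) + (3)(-1)
  = 41
M₁₃ = det[[-4, -3, 3]; [-3, 4, -1]; [1, -1, 3]]
  = (-4)·((4)(3) - (-1)(-1)) - (-3)·((-3)(3) - (-1)(1)) + (3)·((-3)(-1) - (4)(1))
  = (-4)(11) - (-3)(-8) + (3)(-1)
  = -71
M₁₄ = det[[-4, -3, 3]; [-3, 4, -2]; [1, -1, 1]]
  = (-4)·((4)(1) - (-2)(-1)) - (-3)·((-3)(1) - (-2)(1)) + (3)·((-3)(-1) - (4)(1))
  = (-4)(2) - (-3)(-1) + (3)(-1)
  = -14

det(A) = (1)(-12) - (-1)(41) + (-3)(-71) - (5)(-14) = 312

det(A) = 312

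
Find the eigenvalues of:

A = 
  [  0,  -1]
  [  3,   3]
tr(A) = 3, det(A) = 3
Characteristic polynomial: λ² - tr(A)λ + det(A) = λ² - 3λ + 3
λ² - 3λ + 3 = 0  ⇒  λ = (3 ± √((-3)² - 4·(3)))/2 = (3 ± √(-3))/2
  = (3 + i√3)/2,  (3 - i√3)/2

λ = (3 + i√3)/2, (3 - i√3)/2  (≈ 1.5 + 0.866i, 1.5 - 0.866i)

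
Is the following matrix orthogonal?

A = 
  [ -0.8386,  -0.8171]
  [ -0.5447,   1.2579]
No

AᵀA = 
  [  0.9999,   0]
  [  0,   2.2500]
≠ I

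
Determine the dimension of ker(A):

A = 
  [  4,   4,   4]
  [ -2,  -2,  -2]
nullity(A) = 2

Row reduce:
R2 → R2 + (1/2)·R1
REF = 
  [  4,   4,   4]
  [  0,   0,   0]
Pivot columns: 1 → 1 pivot.
rank(A) = 1, so nullity(A) = 3 - 1 = 2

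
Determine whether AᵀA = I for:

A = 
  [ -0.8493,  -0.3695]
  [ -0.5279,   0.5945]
No

AᵀA = 
  [  1,   0]
  [  0,   0.4900]
≠ I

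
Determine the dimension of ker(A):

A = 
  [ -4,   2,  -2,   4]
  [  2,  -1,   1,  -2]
nullity(A) = 3

Row reduce:
R2 → R2 + (1/2)·R1
REF = 
  [ -4,   2,  -2,   4]
  [  0,   0,   0,   0]
Pivot columns: 1 → 1 pivot.
rank(A) = 1, so nullity(A) = 4 - 1 = 3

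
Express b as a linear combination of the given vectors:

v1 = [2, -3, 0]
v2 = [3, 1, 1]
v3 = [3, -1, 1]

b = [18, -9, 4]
c1 = 3, c2 = 2, c3 = 2

b = 3·v1 + 2·v2 + 2·v3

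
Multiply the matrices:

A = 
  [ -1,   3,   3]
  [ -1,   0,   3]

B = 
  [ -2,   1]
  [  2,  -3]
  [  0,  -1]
A is 2×3 and B is 3×2, so AB is 2×2. Each entry is (row of A)·(column of B):
AB[1,1] = (-1)(-2) + (3)(2) + (3)(0) = 8
AB[1,2] = (-1)(1) + (3)(-3) + (3)(-1) = -13
AB[2,1] = (-1)(-2) + (0)(2) + (3)(0) = 2
AB[2,2] = (-1)(1) + (0)(-3) + (3)(-1) = -4

AB = 
  [  8, -13]
  [  2,  -4]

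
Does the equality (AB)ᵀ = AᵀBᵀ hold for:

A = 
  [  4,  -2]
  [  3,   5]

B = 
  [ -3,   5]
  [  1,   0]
No

(AB)ᵀ = 
  [-14,  -4]
  [ 20,  15]

AᵀBᵀ = 
  [  3,   4]
  [ 31,  -2]

The two matrices differ, so (AB)ᵀ ≠ AᵀBᵀ in general. The correct identity is (AB)ᵀ = BᵀAᵀ.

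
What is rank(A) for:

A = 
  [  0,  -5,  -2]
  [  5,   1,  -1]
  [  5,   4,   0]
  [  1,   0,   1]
Row reduce:
Swap R1 ↔ R2
R3 → R3 - (1)·R1
R4 → R4 - (1/5)·R1
R3 → R3 + (3/5)·R2
R4 → R4 - (1/25)·R2
R4 → R4 + (32/5)·R3
REF = 
  [   5,    1,   -1]
  [   0,   -5,   -2]
  [   0,    0, -1/5]
  [   0,    0,    0]
Pivot columns: 1, 2, 3 → 3 pivots.

rank(A) = 3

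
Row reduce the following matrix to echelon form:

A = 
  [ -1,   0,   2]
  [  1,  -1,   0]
Row operations:
R2 → R2 + (1)·R1

Resulting echelon form:
REF = 
  [ -1,   0,   2]
  [  0,  -1,   2]

Rank = 2 (number of non-zero pivot rows).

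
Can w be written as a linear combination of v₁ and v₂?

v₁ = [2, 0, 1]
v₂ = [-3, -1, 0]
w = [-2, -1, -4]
No

Form the augmented matrix and row-reduce:
[v₁|v₂|w] = 
  [  2,  -3,  -2]
  [  0,  -1,  -1]
  [  1,   0,  -4]
R3 → R3 - (1/2)·R1
R3 → R3 + (3/2)·R2
REF = 
  [   2,   -3,   -2]
  [   0,   -1,   -1]
  [   0,    0, -9/2]

Row 3 reads [0 0 | -9/2], i.e. 0 = -9/2, so the system is inconsistent and w ∉ span{v₁, v₂}.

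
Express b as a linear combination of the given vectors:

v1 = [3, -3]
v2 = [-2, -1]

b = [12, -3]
c1 = 2, c2 = -3

b = 2·v1 + -3·v2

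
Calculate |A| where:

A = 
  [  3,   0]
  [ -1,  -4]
For a 2×2 matrix, det = ad - bc = (3)(-4) - (0)(-1) = -12

det(A) = -12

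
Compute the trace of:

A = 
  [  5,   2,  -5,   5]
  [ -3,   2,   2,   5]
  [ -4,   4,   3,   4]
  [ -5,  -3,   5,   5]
15

tr(A) = 5 + 2 + 3 + 5 = 15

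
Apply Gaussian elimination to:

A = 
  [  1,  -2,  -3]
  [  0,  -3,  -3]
Row operations:
No row operations needed (already in echelon form).

Resulting echelon form:
REF = 
  [  1,  -2,  -3]
  [  0,  -3,  -3]

Rank = 2 (number of non-zero pivot rows).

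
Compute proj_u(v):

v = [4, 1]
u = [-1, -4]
v·u = (4)(-1) + (1)(-4) = -8
u·u = (-1)² + (-4)² = 17
proj_u(v) = (v·u / u·u) × u = (-8/17) × u

proj_u(v) = [8/17, 32/17]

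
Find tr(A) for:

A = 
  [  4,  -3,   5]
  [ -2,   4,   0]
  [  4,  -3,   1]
9

tr(A) = 4 + 4 + 1 = 9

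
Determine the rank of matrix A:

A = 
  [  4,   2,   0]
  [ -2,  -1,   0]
rank(A) = 1

Row reduce:
R2 → R2 + (1/2)·R1
REF = 
  [  4,   2,   0]
  [  0,   0,   0]
Pivot columns: 1 → 1 pivot.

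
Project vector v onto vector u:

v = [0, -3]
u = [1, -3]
proj_u(v) = [9/10, -27/10]

v·u = (0)(1) + (-3)(-3) = 9
u·u = (1)² + (-3)² = 10
proj_u(v) = (v·u / u·u) × u = (9/10) × u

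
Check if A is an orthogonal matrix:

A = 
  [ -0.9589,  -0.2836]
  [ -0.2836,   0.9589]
Yes

AᵀA = 
  [  0.9999,   0]
  [  0,   0.9999]
≈ I (equal to I up to the 4-dp rounding of the entries)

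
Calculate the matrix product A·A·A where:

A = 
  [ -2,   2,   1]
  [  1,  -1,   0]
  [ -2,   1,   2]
A^3 = 
  [-13,  13,   4]
  [  7,  -8,  -1]
  [ -9,   7,   5]

A² = A·A:
A²[1,1] = (-2)(-2) + (2)(1) + (1)(-2) = 4
A²[1,2] = (-2)(2) + (2)(-1) + (1)(1) = -5
A²[1,3] = (-2)(1) + (2)(0) + (1)(2) = 0
A²[2,1] = (1)(-2) + (-1)(1) + (0)(-2) = -3
A²[2,2] = (1)(2) + (-1)(-1) + (0)(1) = 3
A²[2,3] = (1)(1) + (-1)(0) + (0)(2) = 1
A²[3,1] = (-2)(-2) + (1)(1) + (2)(-2) = 1
A²[3,2] = (-2)(2) + (1)(-1) + (2)(1) = -3
A²[3,3] = (-2)(1) + (1)(0) + (2)(2) = 2
A² = 
  [  4,  -5,   0]
  [ -3,   3,   1]
  [  1,  -3,   2]

A^3 = A^2·A:
A^3[1,1] = (4)(-2) + (-5)(1) + (0)(-2) = -13
A^3[1,2] = (4)(2) + (-5)(-1) + (0)(1) = 13
A^3[1,3] = (4)(1) + (-5)(0) + (0)(2) = 4
A^3[2,1] = (-3)(-2) + (3)(1) + (1)(-2) = 7
A^3[2,2] = (-3)(2) + (3)(-1) + (1)(1) = -8
A^3[2,3] = (-3)(1) + (3)(0) + (1)(2) = -1
A^3[3,1] = (1)(-2) + (-3)(1) + (2)(-2) = -9
A^3[3,2] = (1)(2) + (-3)(-1) + (2)(1) = 7
A^3[3,3] = (1)(1) + (-3)(0) + (2)(2) = 5
A^3 = 
  [-13,  13,   4]
  [  7,  -8,  -1]
  [ -9,   7,   5]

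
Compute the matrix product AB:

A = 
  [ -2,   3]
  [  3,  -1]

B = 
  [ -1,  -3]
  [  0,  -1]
A is 2×2 and B is 2×2, so AB is 2×2. Each entry is (row of A)·(column of B):
AB[1,1] = (-2)(-1) + (3)(0) = 2
AB[1,2] = (-2)(-3) + (3)(-1) = 3
AB[2,1] = (3)(-1) + (-1)(0) = -3
AB[2,2] = (3)(-3) + (-1)(-1) = -8

AB = 
  [  2,   3]
  [ -3,  -8]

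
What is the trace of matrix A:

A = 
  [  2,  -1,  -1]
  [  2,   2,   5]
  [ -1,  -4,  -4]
0

tr(A) = 2 + 2 + -4 = 0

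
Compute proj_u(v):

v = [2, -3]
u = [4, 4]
v·u = (2)(4) + (-3)(4) = -4
u·u = (4)² + (4)² = 32
proj_u(v) = (v·u / u·u) × u = (-4/32) × u = (-1/8) × u

proj_u(v) = [-1/2, -1/2]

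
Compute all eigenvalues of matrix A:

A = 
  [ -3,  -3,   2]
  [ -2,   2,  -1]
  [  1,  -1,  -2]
Characteristic polynomial: det(λI - A) = λ³ + 3λ² - 13λ - 30
Testing integer divisors of the constant term: p(-2) = 0, so (λ + 2) is a factor:
p(λ) = (λ + 2)(λ² + λ - 15)
λ² + λ - 15 = 0  ⇒  λ = (-1 ± √((1)² - 4·(-15)))/2 = (-1 ± √(61))/2
  = (-1 + √61)/2,  (-1 - √61)/2

λ = -2, (-1 + √61)/2, (-1 - √61)/2  (≈ -2, 3.405, -4.405)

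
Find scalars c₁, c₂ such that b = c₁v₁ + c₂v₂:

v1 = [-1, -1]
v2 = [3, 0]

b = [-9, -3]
c1 = 3, c2 = -2

b = 3·v1 + -2·v2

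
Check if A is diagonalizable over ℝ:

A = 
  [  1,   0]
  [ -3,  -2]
Yes

tr(A) = -1, det(A) = -2
Characteristic polynomial: λ² - tr(A)λ + det(A) = λ² + λ - 2
λ² + λ - 2 = (λ + 2)(λ - 1)
Eigenvalues: 1, -2
λ=-2: alg. mult. = 1, geom. mult. = 2 - rank(A - (-2)I) = 2 - 1 = 1
λ=1: alg. mult. = 1, geom. mult. = 2 - rank(A - (1)I) = 2 - 1 = 1
Sum of geometric multiplicities equals n, so A has n independent eigenvectors.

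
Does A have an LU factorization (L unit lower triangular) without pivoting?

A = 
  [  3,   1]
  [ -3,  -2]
Yes.
A[1,1] = 3 ≠ 0, so Gaussian elimination proceeds without a row swap: multiplier ℓ₂₁ = (-3)/(3) = -1, and U[2,2] = -2 - (-1)(1) = -1.
L = 
  [  1,   0]
  [ -1,   1]
U = 
  [  3,   1]
  [  0,  -1]
Check row 2 of LU: [(-1)(3), (-1)(1) + (-1)] = [-3, -2] = row 2 of A ✓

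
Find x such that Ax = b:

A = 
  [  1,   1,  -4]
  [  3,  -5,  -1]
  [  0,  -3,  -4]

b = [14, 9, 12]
Row reduce the augmented matrix [A|b]:
R2 → R2 - (3)·R1
R3 → R3 - (3/8)·R2
REF = 
  [    1,     1,    -4,    14]
  [    0,    -8,    11,   -33]
  [    0,     0, -65/8, 195/8]

Back-substitution:
x₃ = (195/8) / (-65/8) = -3
x₂ = (-33 - (11)(-3)) / (-8) = 0
x₁ = (14 - (1)(0) - (-4)(-3)) / 1 = 2

x = [2, 0, -3]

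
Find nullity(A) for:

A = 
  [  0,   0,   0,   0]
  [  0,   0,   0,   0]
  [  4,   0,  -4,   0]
nullity(A) = 3

Row reduce:
Swap R1 ↔ R3
REF = 
  [  4,   0,  -4,   0]
  [  0,   0,   0,   0]
  [  0,   0,   0,   0]
Pivot columns: 1 → 1 pivot.
rank(A) = 1, so nullity(A) = 4 - 1 = 3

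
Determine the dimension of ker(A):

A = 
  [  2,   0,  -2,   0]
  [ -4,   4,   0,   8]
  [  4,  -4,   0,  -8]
nullity(A) = 2

Row reduce:
R2 → R2 + (2)·R1
R3 → R3 - (2)·R1
R3 → R3 + (1)·R2
REF = 
  [  2,   0,  -2,   0]
  [  0,   4,  -4,   8]
  [  0,   0,   0,   0]
Pivot columns: 1, 2 → 2 pivots.
rank(A) = 2, so nullity(A) = 4 - 2 = 2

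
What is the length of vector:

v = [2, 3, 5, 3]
6.856

||v||₂ = √((2)² + (3)² + (5)² + (3)²) = √47 = 6.856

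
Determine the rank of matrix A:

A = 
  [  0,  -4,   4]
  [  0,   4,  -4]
Row reduce:
R2 → R2 + (1)·R1
REF = 
  [  0,  -4,   4]
  [  0,   0,   0]
Pivot columns: 2 → 1 pivot.

rank(A) = 1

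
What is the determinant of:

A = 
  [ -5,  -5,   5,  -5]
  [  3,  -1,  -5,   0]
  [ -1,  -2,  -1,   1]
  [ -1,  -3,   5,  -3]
Cofactor expansion along row 1: det(A) = a₁₁M₁₁ - a₁₂M₁₂ + a₁₃M₁₃ - a₁₄M₁₄

M₁₁ = det[[-1, -5, 0]; [-2, -1, 1]; [-3, 5, -3]]
  = (-1)·((-1)(-3) - (1)(5)) - (-5)·((-2)(-3) - (1)(-3)) + (0)·((-2)(5) - (-1)(-3))
  = (-1)(-2) - (-5)(9) + (0)(-13)
  = 47
M₁₂ = det[[3, -5, 0]; [-1, -1, 1]; [-1, 5, -3]]
  = (3)·((-1)(-3) - (1)(5)) - (-5)·((-1)(-3) - (1)(-1)) + (0)·((-1)(5) - (-1)(-1))
  = (3)(-2) - (-5)(4) + (0)(-6)
  = 14
M₁₃ = det[[3, -1, 0]; [-1, -2, 1]; [-1, -3, -3]]
  = (3)·((-2)(-3) - (1)(-3)) - (-1)·((-1)(-3) - (1)(-1)) + (0)·((-1)(-3) - (-2)(-1))
  = (3)(9) - (-1)(4) + (0)(1)
  = 31
M₁₄ = det[[3, -1, -5]; [-1, -2, -1]; [-1, -3, 5]]
  = (3)·((-2)(5) - (-1)(-3)) - (-1)·((-1)(5) - (-1)(-1)) + (-5)·((-1)(-3) - (-2)(-1))
  = (3)(-13) - (-1)(-6) + (-5)(1)
  = -50

det(A) = (-5)(47) - (-5)(14) + (5)(31) - (-5)(-50) = -260

det(A) = -260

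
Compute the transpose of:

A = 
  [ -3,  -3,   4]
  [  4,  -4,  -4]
Aᵀ = 
  [ -3,   4]
  [ -3,  -4]
  [  4,  -4]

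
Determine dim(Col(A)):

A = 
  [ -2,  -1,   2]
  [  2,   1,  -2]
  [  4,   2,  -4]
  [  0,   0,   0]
dim(Col(A)) = 1

Row reduce:
R2 → R2 + (1)·R1
R3 → R3 + (2)·R1
REF = 
  [ -2,  -1,   2]
  [  0,   0,   0]
  [  0,   0,   0]
  [  0,   0,   0]
Pivot columns: 1 → 1 pivot.
dim(Col(A)) = number of pivot columns = 1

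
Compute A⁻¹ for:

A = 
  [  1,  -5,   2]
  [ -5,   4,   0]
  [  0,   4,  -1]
det(A) = (1)·((4)(-1) - (0)(4)) - (-5)·((-5)(-1) - (0)(0)) + (2)·((-5)(4) - (4)(0))
  = (1)(-4) - (-5)(5) + (2)(-20)
  = -19
det(A) = -19 ≠ 0, so A is invertible.

Cofactors Cᵢⱼ = (-1)ⁱ⁺ʲ·Mᵢⱼ:
C = 
  [ -4,  -5, -20]
  [  3,  -1,  -4]
  [ -8, -10, -21]

adj(A) = Cᵀ:
adj(A) = 
  [ -4,   3,  -8]
  [ -5,  -1, -10]
  [-20,  -4, -21]

A⁻¹ = (-1/19) · adj(A):
A⁻¹ = 
  [ 4/19, -3/19,  8/19]
  [ 5/19,  1/19, 10/19]
  [20/19,  4/19, 21/19]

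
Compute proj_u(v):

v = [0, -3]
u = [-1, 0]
proj_u(v) = [0, 0]

v·u = (0)(-1) + (-3)(0) = 0
u·u = (-1)² + (0)² = 1
proj_u(v) = (v·u / u·u) × u = (0/1) × u = (0) × u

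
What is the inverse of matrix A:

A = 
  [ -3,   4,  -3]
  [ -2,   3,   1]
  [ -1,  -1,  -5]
det(A) = (-3)·((3)(-5) - (1)(-1)) - (4)·((-2)(-5) - (1)(-1)) + (-3)·((-2)(-1) - (3)(-1))
  = (-3)(-14) - (4)(11) + (-3)(5)
  = -17
det(A) = -17 ≠ 0, so A is invertible.

Cofactors Cᵢⱼ = (-1)ⁱ⁺ʲ·Mᵢⱼ:
C = 
  [-14, -11,   5]
  [ 23,  12,  -7]
  [ 13,   9,  -1]

adj(A) = Cᵀ:
adj(A) = 
  [-14,  23,  13]
  [-11,  12,   9]
  [  5,  -7,  -1]

A⁻¹ = (-1/17) · adj(A):
A⁻¹ = 
  [ 14/17, -23/17, -13/17]
  [ 11/17, -12/17,  -9/17]
  [ -5/17,   7/17,   1/17]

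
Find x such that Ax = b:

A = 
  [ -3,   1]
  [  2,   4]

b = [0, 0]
x = [0, 0]

Row reduce the augmented matrix [A|b]:
R2 → R2 + (2/3)·R1
REF = 
  [  -3,    1,    0]
  [   0, 14/3,    0]

Back-substitution:
x₂ = 0 / (14/3) = 0
x₁ = (0 - (1)(0)) / (-3) = 0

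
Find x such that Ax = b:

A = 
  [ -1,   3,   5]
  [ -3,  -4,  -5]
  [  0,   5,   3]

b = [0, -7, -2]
Row reduce the augmented matrix [A|b]:
R2 → R2 - (3)·R1
R3 → R3 + (5/13)·R2
REF = 
  [    -1,      3,      5,      0]
  [     0,    -13,    -20,     -7]
  [     0,      0, -61/13, -61/13]

Back-substitution:
x₃ = (-61/13) / (-61/13) = 1
x₂ = (-7 - (-20)(1)) / (-13) = -1
x₁ = (0 - (3)(-1) - (5)(1)) / (-1) = 2

x = [2, -1, 1]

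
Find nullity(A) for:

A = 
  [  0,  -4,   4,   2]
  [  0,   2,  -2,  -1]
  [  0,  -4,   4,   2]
nullity(A) = 3

Row reduce:
R2 → R2 + (1/2)·R1
R3 → R3 - (1)·R1
REF = 
  [  0,  -4,   4,   2]
  [  0,   0,   0,   0]
  [  0,   0,   0,   0]
Pivot columns: 2 → 1 pivot.
rank(A) = 1, so nullity(A) = 4 - 1 = 3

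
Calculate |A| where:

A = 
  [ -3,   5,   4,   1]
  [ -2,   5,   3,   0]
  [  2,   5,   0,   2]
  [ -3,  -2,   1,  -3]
-14

Cofactor expansion along row 1: det(A) = a₁₁M₁₁ - a₁₂M₁₂ + a₁₃M₁₃ - a₁₄M₁₄

M₁₁ = det[[5, 3, 0]; [5, 0, 2]; [-2, 1, -3]]
  = (5)·((0)(-3) - (2)(1)) - (3)·((5)(-3) - (2)(-2)) + (0)·((5)(1) - (0)(-2))
  = (5)(-2) - (3)(-11) + (0)(5)
  = 23
M₁₂ = det[[-2, 3, 0]; [2, 0, 2]; [-3, 1, -3]]
  = (-2)·((0)(-3) - (2)(1)) - (3)·((2)(-3) - (2)(-3)) + (0)·((2)(1) - (0)(-3))
  = (-2)(-2) - (3)(0) + (0)(2)
  = 4
M₁₃ = det[[-2, 5, 0]; [2, 5, 2]; [-3, -2, -3]]
  = (-2)·((5)(-3) - (2)(-2)) - (5)·((2)(-3) - (2)(-3)) + (0)·((2)(-2) - (5)(-3))
  = (-2)(-11) - (5)(0) + (0)(11)
  = 22
M₁₄ = det[[-2, 5, 3]; [2, 5, 0]; [-3, -2, 1]]
  = (-2)·((5)(1) - (0)(-2)) - (5)·((2)(1) - (0)(-3)) + (3)·((2)(-2) - (5)(-3))
  = (-2)(5) - (5)(2) + (3)(11)
  = 13

det(A) = (-3)(23) - (5)(4) + (4)(22) - (1)(13) = -14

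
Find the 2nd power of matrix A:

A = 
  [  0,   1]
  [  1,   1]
A² = A·A:
A²[1,1] = (0)(0) + (1)(1) = 1
A²[1,2] = (0)(1) + (1)(1) = 1
A²[2,1] = (1)(0) + (1)(1) = 1
A²[2,2] = (1)(1) + (1)(1) = 2
A² = 
  [  1,   1]
  [  1,   2]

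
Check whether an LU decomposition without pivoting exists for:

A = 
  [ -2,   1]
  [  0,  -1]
Yes.
A[1,1] = -2 ≠ 0, so Gaussian elimination proceeds without a row swap: multiplier ℓ₂₁ = (0)/(-2) = 0, and U[2,2] = -1 - (0)(1) = -1.
L = 
  [  1,   0]
  [  0,   1]
U = 
  [ -2,   1]
  [  0,  -1]
Check row 2 of LU: [(0)(-2), (0)(1) + (-1)] = [0, -1] = row 2 of A ✓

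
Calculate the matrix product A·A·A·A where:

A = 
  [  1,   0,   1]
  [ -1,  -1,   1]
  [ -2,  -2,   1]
A² = A·A:
A²[1,1] = (1)(1) + (0)(-1) + (1)(-2) = -1
A²[1,2] = (1)(0) + (0)(-1) + (1)(-2) = -2
A²[1,3] = (1)(1) + (0)(1) + (1)(1) = 2
A²[2,1] = (-1)(1) + (-1)(-1) + (1)(-2) = -2
A²[2,2] = (-1)(0) + (-1)(-1) + (1)(-2) = -1
A²[2,3] = (-1)(1) + (-1)(1) + (1)(1) = -1
A²[3,1] = (-2)(1) + (-2)(-1) + (1)(-2) = -2
A²[3,2] = (-2)(0) + (-2)(-1) + (1)(-2) = 0
A²[3,3] = (-2)(1) + (-2)(1) + (1)(1) = -3
A² = 
  [ -1,  -2,   2]
  [ -2,  -1,  -1]
  [ -2,   0,  -3]

A^3 = A^2·A:
A^3[1,1] = (-1)(1) + (-2)(-1) + (2)(-2) = -3
A^3[1,2] = (-1)(0) + (-2)(-1) + (2)(-2) = -2
A^3[1,3] = (-1)(1) + (-2)(1) + (2)(1) = -1
A^3[2,1] = (-2)(1) + (-1)(-1) + (-1)(-2) = 1
A^3[2,2] = (-2)(0) + (-1)(-1) + (-1)(-2) = 3
A^3[2,3] = (-2)(1) + (-1)(1) + (-1)(1) = -4
A^3[3,1] = (-2)(1) + (0)(-1) + (-3)(-2) = 4
A^3[3,2] = (-2)(0) + (0)(-1) + (-3)(-2) = 6
A^3[3,3] = (-2)(1) + (0)(1) + (-3)(1) = -5
A^3 = 
  [ -3,  -2,  -1]
  [  1,   3,  -4]
  [  4,   6,  -5]

A^4 = A^3·A:
A^4[1,1] = (-3)(1) + (-2)(-1) + (-1)(-2) = 1
A^4[1,2] = (-3)(0) + (-2)(-1) + (-1)(-2) = 4
A^4[1,3] = (-3)(1) + (-2)(1) + (-1)(1) = -6
A^4[2,1] = (1)(1) + (3)(-1) + (-4)(-2) = 6
A^4[2,2] = (1)(0) + (3)(-1) + (-4)(-2) = 5
A^4[2,3] = (1)(1) + (3)(1) + (-4)(1) = 0
A^4[3,1] = (4)(1) + (6)(-1) + (-5)(-2) = 8
A^4[3,2] = (4)(0) + (6)(-1) + (-5)(-2) = 4
A^4[3,3] = (4)(1) + (6)(1) + (-5)(1) = 5
A^4 = 
  [  1,   4,  -6]
  [  6,   5,   0]
  [  8,   4,   5]

Therefore
A^4 = 
  [  1,   4,  -6]
  [  6,   5,   0]
  [  8,   4,   5]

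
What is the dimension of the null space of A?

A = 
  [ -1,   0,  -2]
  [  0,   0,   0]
nullity(A) = 2

Row reduce:
(no row operations needed)
REF = 
  [ -1,   0,  -2]
  [  0,   0,   0]
Pivot columns: 1 → 1 pivot.
rank(A) = 1, so nullity(A) = 3 - 1 = 2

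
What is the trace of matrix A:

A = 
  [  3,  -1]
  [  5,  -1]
2

tr(A) = 3 + -1 = 2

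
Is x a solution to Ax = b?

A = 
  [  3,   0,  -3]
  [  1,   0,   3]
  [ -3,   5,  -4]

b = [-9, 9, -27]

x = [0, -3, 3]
Yes

Ax = [-9, 9, -27] = b ✓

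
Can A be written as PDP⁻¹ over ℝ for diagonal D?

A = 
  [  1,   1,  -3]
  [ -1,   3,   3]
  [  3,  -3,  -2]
No

Characteristic polynomial: det(λI - A) = λ³ - 2λ² + 14λ - 28
Testing integer divisors of the constant term: p(2) = 0, so (λ - 2) is a factor:
p(λ) = (λ - 2)(λ² + 14)
λ² + 14 = 0  ⇒  λ = (0 ± √((0)² - 4·(14)))/2 = (0 ± √(-56))/2
  = i√14,  -i√14
Eigenvalues: 2, i√14, -i√14  (≈ 2, 0 + 3.742i, 0 - 3.742i)
Has complex eigenvalues (not diagonalizable over ℝ).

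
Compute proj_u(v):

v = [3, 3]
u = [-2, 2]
proj_u(v) = [0, 0]

v·u = (3)(-2) + (3)(2) = 0
u·u = (-2)² + (2)² = 8
proj_u(v) = (v·u / u·u) × u = (0/8) × u = (0) × u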